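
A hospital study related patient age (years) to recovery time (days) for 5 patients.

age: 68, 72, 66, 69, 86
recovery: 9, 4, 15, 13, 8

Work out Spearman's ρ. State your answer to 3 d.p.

-0.800

Rank age: 2, 4, 1, 3, 5
Rank recovery: 3, 1, 5, 4, 2
d = rank(age) − rank(recovery): -1, 3, -4, -1, 3; Σd² = 36
ρ = 1 − 6Σd² / [n(n²−1)] = 1 − 6×36 / (5×24) = 1 − 216/120 ≈ -0.800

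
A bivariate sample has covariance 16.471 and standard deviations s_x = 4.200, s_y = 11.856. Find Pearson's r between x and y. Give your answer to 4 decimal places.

r = Cov(x,y) / (s_x · s_y) = 16.471 / (4.200 × 11.856)
  = 16.471 / 49.7952 ≈ 0.3308

0.3308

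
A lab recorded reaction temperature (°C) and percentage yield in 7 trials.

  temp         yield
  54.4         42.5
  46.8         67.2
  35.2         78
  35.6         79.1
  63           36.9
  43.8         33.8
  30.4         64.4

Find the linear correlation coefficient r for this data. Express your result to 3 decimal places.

n = 7, Σx = 309.2, Σy = 401.9, Σx² = 14467.6, Σy² = 25314.31, Σxy = 16781.42
nΣxy − ΣxΣy = 117469.94 − 124267.48 = -6797.54
nΣx² − (Σx)² = 101273.2 − 95604.64 = 5668.56; nΣy² − (Σy)² = 177200.17 − 161523.61 = 15676.56
r = -6797.54 / √(5668.56 × 15676.56) = -6797.54 / 9426.7450 ≈ -0.721

-0.721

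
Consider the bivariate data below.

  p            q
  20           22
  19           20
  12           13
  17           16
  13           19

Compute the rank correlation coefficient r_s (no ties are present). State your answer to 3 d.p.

0.900

Rank p: 5, 4, 1, 3, 2
Rank q: 5, 4, 1, 2, 3
d = rank(p) − rank(q): 0, 0, 0, 1, -1; Σd² = 2
ρ = 1 − 6Σd² / [n(n²−1)] = 1 − 6×2 / (5×24) = 1 − 12/120 ≈ 0.900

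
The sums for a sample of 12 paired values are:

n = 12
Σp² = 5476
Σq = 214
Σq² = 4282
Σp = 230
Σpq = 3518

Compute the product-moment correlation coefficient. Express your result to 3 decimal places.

r = (nΣpq − ΣpΣq) / √[(nΣp² − (Σp)²)(nΣq² − (Σq)²)]
Numerator: 12×3518 − 230×214 = -7004
Denominator: √[(65712 − 52900)(51384 − 45796)] = √[12812 × 5588] = 8461.2916
r = -7004 / 8461.2916 ≈ -0.828

-0.828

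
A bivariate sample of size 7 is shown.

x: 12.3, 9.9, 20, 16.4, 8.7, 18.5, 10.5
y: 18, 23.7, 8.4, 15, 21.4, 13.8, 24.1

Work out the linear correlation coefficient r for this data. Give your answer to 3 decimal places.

-0.942

n = 7, Σx = 96.3, Σy = 124.4, Σx² = 1446.45, Σy² = 2410.46, Σxy = 1564.56
nΣxy − ΣxΣy = 10951.92 − 11979.72 = -1027.8
nΣx² − (Σx)² = 10125.15 − 9273.69 = 851.46; nΣy² − (Σy)² = 16873.22 − 15475.36 = 1397.86
r = -1027.8 / √(851.46 × 1397.86) = -1027.8 / 1090.9729 ≈ -0.942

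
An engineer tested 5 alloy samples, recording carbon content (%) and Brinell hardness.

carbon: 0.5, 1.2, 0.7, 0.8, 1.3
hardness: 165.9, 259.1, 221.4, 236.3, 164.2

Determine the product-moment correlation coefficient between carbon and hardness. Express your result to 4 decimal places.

0.1580

n = 5, Σx = 4.5, Σy = 1046.9, Σx² = 4.51, Σy² = 226472.91, Σxy = 951.35
nΣxy − ΣxΣy = 4756.75 − 4711.05 = 45.7
nΣx² − (Σx)² = 22.55 − 20.25 = 2.3; nΣy² − (Σy)² = 1132364.55 − 1095999.61 = 36364.94
r = 45.7 / √(2.3 × 36364.94) = 45.7 / 289.2047 ≈ 0.1580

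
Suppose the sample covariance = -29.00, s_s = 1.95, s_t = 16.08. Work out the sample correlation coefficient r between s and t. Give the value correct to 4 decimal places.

-0.9249

r = Cov(s,t) / (s_s · s_t) = -29.00 / (1.95 × 16.08)
  = -29.00 / 31.3560 ≈ -0.9249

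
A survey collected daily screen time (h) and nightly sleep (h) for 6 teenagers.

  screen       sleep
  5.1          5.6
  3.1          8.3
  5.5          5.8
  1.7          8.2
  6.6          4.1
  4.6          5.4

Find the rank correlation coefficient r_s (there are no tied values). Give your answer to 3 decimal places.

-0.714

Rank screen: 4, 2, 5, 1, 6, 3
Rank sleep: 3, 6, 4, 5, 1, 2
d = rank(screen) − rank(sleep): 1, -4, 1, -4, 5, 1; Σd² = 60
ρ = 1 − 6Σd² / [n(n²−1)] = 1 − 6×60 / (6×35) = 1 − 360/210 ≈ -0.714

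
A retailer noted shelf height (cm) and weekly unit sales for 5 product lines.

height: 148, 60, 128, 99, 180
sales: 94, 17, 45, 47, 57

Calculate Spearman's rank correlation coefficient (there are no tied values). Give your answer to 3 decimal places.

0.800

Rank height: 4, 1, 3, 2, 5
Rank sales: 5, 1, 2, 3, 4
d = rank(height) − rank(sales): -1, 0, 1, -1, 1; Σd² = 4
ρ = 1 − 6Σd² / [n(n²−1)] = 1 − 6×4 / (5×24) = 1 − 24/120 ≈ 0.800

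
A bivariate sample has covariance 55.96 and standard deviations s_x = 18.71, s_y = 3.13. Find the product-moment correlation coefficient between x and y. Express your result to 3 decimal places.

r = Cov(x,y) / (s_x · s_y) = 55.96 / (18.71 × 3.13)
  = 55.96 / 58.5623 ≈ 0.956

0.956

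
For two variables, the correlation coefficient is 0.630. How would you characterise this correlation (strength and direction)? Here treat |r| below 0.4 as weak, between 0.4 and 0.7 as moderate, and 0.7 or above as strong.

r = 0.630 > 0 so the relationship is positive.
|r| = 0.630, which falls in the moderate range.

moderate positive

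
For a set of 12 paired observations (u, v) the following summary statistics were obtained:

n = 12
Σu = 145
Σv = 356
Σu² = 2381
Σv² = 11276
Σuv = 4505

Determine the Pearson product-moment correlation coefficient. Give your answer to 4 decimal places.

r = (nΣuv − ΣuΣv) / √[(nΣu² − (Σu)²)(nΣv² − (Σv)²)]
Numerator: 12×4505 − 145×356 = 2440
Denominator: √[(28572 − 21025)(135312 − 126736)] = √[7547 × 8576] = 8045.0651
r = 2440 / 8045.0651 ≈ 0.3033

0.3033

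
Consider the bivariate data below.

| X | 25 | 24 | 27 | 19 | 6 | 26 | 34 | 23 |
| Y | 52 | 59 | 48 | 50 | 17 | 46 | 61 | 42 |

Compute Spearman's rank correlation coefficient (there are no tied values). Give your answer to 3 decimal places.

Rank X: 5, 4, 7, 2, 1, 6, 8, 3
Rank Y: 6, 7, 4, 5, 1, 3, 8, 2
d = rank(X) − rank(Y): -1, -3, 3, -3, 0, 3, 0, 1; Σd² = 38
ρ = 1 − 6Σd² / [n(n²−1)] = 1 − 6×38 / (8×63) = 1 − 228/504 ≈ 0.548

0.548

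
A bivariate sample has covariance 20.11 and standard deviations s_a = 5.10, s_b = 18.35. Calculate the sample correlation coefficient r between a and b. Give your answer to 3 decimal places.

r = Cov(a,b) / (s_a · s_b) = 20.11 / (5.10 × 18.35)
  = 20.11 / 93.5850 ≈ 0.215

0.215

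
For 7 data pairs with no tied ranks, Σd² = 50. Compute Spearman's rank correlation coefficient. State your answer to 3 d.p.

ρ = 1 − 6Σd² / [n(n²−1)] = 1 − 6×50 / (7×48)
  = 1 − 300/336 = 1 − 0.8929 ≈ 0.107

0.107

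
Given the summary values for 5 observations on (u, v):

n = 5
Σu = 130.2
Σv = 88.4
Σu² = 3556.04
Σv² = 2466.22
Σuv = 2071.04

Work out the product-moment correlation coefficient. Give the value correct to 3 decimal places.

-0.597

r = (nΣuv − ΣuΣv) / √[(nΣu² − (Σu)²)(nΣv² − (Σv)²)]
Numerator: 5×2071.04 − 130.2×88.4 = -1154.48
Denominator: √[(17780.2 − 16952.04)(12331.1 − 7814.56)] = √[828.16 × 4516.54] = 1934.0160
r = -1154.48 / 1934.0160 ≈ -0.597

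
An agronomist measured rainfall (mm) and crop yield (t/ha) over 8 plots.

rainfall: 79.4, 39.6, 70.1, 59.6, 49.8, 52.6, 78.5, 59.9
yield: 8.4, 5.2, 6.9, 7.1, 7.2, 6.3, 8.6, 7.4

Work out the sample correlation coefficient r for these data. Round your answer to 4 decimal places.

n = 8, Σx = 489.5, Σy = 57.1, Σx² = 31335.75, Σy² = 415.87, Σxy = 3588.03
nΣxy − ΣxΣy = 28704.24 − 27950.45 = 753.79
nΣx² − (Σx)² = 250686 − 239610.25 = 11075.75; nΣy² − (Σy)² = 3326.96 − 3260.41 = 66.55
r = 753.79 / √(11075.75 × 66.55) = 753.79 / 858.5401 ≈ 0.8780

0.8780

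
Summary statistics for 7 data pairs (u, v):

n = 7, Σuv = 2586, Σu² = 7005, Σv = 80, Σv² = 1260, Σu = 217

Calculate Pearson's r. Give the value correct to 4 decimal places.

0.3419

r = (nΣuv − ΣuΣv) / √[(nΣu² − (Σu)²)(nΣv² − (Σv)²)]
Numerator: 7×2586 − 217×80 = 742
Denominator: √[(49035 − 47089)(8820 − 6400)] = √[1946 × 2420] = 2170.0968
r = 742 / 2170.0968 ≈ 0.3419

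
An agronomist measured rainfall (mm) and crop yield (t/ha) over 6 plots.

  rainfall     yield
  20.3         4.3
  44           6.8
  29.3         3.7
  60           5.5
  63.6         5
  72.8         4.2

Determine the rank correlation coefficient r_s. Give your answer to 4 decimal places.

0.0857

Rank rainfall: 1, 3, 2, 4, 5, 6
Rank yield: 3, 6, 1, 5, 4, 2
d = rank(rainfall) − rank(yield): -2, -3, 1, -1, 1, 4; Σd² = 32
ρ = 1 − 6Σd² / [n(n²−1)] = 1 − 6×32 / (6×35) = 1 − 192/210 ≈ 0.0857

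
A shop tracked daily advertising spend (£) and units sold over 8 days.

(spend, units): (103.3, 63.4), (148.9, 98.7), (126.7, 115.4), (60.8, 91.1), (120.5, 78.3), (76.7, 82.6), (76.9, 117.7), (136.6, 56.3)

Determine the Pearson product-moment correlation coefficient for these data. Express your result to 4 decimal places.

n = 8, Σx = 850.4, Σy = 703.5, Σx² = 97567.94, Σy² = 65354.25, Σxy = 73917.99
nΣxy − ΣxΣy = 591343.92 − 598256.4 = -6912.48
nΣx² − (Σx)² = 780543.52 − 723180.16 = 57363.36; nΣy² − (Σy)² = 522834 − 494912.25 = 27921.75
r = -6912.48 / √(57363.36 × 27921.75) = -6912.48 / 40021.0619 ≈ -0.1727

-0.1727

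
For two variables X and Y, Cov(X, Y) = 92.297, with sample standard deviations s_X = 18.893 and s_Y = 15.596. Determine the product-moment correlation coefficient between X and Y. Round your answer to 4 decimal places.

r = Cov(X,Y) / (s_X · s_Y) = 92.297 / (18.893 × 15.596)
  = 92.297 / 294.6552 ≈ 0.3132

0.3132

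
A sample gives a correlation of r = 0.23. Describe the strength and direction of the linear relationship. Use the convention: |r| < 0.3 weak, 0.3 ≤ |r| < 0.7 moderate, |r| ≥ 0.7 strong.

weak positive

r = 0.23 > 0 so the relationship is positive.
|r| = 0.23, which falls in the weak range.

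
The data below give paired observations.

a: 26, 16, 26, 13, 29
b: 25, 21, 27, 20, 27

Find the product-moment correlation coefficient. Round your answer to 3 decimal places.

0.975

n = 5, Σa = 110, Σb = 120, Σa² = 2618, Σb² = 2924, Σab = 2731
nΣab − ΣaΣb = 13655 − 13200 = 455
nΣa² − (Σa)² = 13090 − 12100 = 990; nΣb² − (Σb)² = 14620 − 14400 = 220
r = 455 / √(990 × 220) = 455 / 466.6905 ≈ 0.975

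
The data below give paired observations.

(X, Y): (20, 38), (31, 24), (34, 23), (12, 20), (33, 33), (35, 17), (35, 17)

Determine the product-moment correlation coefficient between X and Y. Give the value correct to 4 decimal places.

-0.2512

n = 7, ΣX = 200, ΣY = 172, ΣX² = 6200, ΣY² = 4616, ΣXY = 4805
nΣXY − ΣXΣY = 33635 − 34400 = -765
nΣX² − (ΣX)² = 43400 − 40000 = 3400; nΣY² − (ΣY)² = 32312 − 29584 = 2728
r = -765 / √(3400 × 2728) = -765 / 3045.5213 ≈ -0.2512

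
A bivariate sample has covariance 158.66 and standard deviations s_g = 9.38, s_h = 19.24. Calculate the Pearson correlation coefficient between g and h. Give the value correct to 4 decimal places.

r = Cov(g,h) / (s_g · s_h) = 158.66 / (9.38 × 19.24)
  = 158.66 / 180.4712 ≈ 0.8791

0.8791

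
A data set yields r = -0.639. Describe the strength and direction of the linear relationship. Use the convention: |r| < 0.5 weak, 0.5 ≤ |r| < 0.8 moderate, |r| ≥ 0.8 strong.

r = -0.639 < 0 so the relationship is negative.
|r| = 0.639, which falls in the moderate range.

moderate negative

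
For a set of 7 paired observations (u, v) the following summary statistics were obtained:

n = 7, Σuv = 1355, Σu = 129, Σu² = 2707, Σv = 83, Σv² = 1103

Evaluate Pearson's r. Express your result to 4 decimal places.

-0.8818

r = (nΣuv − ΣuΣv) / √[(nΣu² − (Σu)²)(nΣv² − (Σv)²)]
Numerator: 7×1355 − 129×83 = -1222
Denominator: √[(18949 − 16641)(7721 − 6889)] = √[2308 × 832] = 1385.7330
r = -1222 / 1385.7330 ≈ -0.8818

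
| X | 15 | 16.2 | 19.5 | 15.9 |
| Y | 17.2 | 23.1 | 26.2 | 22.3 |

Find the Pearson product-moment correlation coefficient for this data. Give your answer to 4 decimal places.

n = 4, ΣX = 66.6, ΣY = 88.8, ΣX² = 1120.5, ΣY² = 2013.18, ΣXY = 1497.69
nΣXY − ΣXΣY = 5990.76 − 5914.08 = 76.68
nΣX² − (ΣX)² = 4482 − 4435.56 = 46.44; nΣY² − (ΣY)² = 8052.72 − 7885.44 = 167.28
r = 76.68 / √(46.44 × 167.28) = 76.68 / 88.1390 ≈ 0.8700

0.8700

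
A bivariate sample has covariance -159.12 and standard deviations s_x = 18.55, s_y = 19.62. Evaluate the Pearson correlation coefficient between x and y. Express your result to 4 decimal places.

-0.4372

r = Cov(x,y) / (s_x · s_y) = -159.12 / (18.55 × 19.62)
  = -159.12 / 363.9510 ≈ -0.4372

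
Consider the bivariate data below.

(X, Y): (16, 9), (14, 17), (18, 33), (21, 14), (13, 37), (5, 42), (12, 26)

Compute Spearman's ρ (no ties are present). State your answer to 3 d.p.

Rank X: 5, 4, 6, 7, 3, 1, 2
Rank Y: 1, 3, 5, 2, 6, 7, 4
d = rank(X) − rank(Y): 4, 1, 1, 5, -3, -6, -2; Σd² = 92
ρ = 1 − 6Σd² / [n(n²−1)] = 1 − 6×92 / (7×48) = 1 − 552/336 ≈ -0.643

-0.643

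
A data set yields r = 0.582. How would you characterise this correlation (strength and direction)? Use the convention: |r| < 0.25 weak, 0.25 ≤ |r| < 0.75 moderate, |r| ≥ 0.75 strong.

moderate positive

r = 0.582 > 0 so the relationship is positive.
|r| = 0.582, which falls in the moderate range.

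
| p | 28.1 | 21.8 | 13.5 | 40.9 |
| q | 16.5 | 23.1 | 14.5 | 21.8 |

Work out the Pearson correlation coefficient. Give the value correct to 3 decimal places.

n = 4, Σp = 104.3, Σq = 75.9, Σp² = 3119.91, Σq² = 1491.35, Σpq = 2054.6
nΣpq − ΣpΣq = 8218.4 − 7916.37 = 302.03
nΣp² − (Σp)² = 12479.64 − 10878.49 = 1601.15; nΣq² − (Σq)² = 5965.4 − 5760.81 = 204.59
r = 302.03 / √(1601.15 × 204.59) = 302.03 / 572.3454 ≈ 0.528

0.528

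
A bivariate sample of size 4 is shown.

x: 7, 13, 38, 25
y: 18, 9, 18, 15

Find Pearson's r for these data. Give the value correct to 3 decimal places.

0.326

n = 4, Σx = 83, Σy = 60, Σx² = 2287, Σy² = 954, Σxy = 1302
nΣxy − ΣxΣy = 5208 − 4980 = 228
nΣx² − (Σx)² = 9148 − 6889 = 2259; nΣy² − (Σy)² = 3816 − 3600 = 216
r = 228 / √(2259 × 216) = 228 / 698.5299 ≈ 0.326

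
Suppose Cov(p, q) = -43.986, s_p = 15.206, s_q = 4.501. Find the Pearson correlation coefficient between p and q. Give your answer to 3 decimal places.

-0.643

r = Cov(p,q) / (s_p · s_q) = -43.986 / (15.206 × 4.501)
  = -43.986 / 68.4422 ≈ -0.643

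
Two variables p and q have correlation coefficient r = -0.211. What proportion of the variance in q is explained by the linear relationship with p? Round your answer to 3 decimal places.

r² = (-0.211)² = 0.045

0.045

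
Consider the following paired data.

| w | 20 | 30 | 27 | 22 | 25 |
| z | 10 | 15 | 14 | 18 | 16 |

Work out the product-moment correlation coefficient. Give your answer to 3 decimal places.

n = 5, Σw = 124, Σz = 73, Σw² = 3138, Σz² = 1101, Σwz = 1824
nΣwz − ΣwΣz = 9120 − 9052 = 68
nΣw² − (Σw)² = 15690 − 15376 = 314; nΣz² − (Σz)² = 5505 − 5329 = 176
r = 68 / √(314 × 176) = 68 / 235.0830 ≈ 0.289

0.289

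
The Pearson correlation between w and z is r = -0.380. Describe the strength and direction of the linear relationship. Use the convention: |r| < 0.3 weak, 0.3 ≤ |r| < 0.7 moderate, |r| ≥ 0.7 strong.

r = -0.380 < 0 so the relationship is negative.
|r| = 0.380, which falls in the moderate range.

moderate negative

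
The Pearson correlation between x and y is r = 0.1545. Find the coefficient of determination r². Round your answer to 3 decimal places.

0.024

r² = (0.1545)² = 0.024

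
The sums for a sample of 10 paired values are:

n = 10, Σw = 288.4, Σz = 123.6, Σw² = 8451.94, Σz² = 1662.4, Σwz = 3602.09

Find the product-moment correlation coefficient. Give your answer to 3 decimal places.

0.278

r = (nΣwz − ΣwΣz) / √[(nΣw² − (Σw)²)(nΣz² − (Σz)²)]
Numerator: 10×3602.09 − 288.4×123.6 = 374.66
Denominator: √[(84519.4 − 83174.56)(16624 − 15276.96)] = √[1344.84 × 1347.04] = 1345.9396
r = 374.66 / 1345.9396 ≈ 0.278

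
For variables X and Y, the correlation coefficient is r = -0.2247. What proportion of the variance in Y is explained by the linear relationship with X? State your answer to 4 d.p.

0.0505

r² = (-0.2247)² = 0.0505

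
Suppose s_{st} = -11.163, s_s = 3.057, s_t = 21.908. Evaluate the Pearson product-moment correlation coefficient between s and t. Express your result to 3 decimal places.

-0.167

r = Cov(s,t) / (s_s · s_t) = -11.163 / (3.057 × 21.908)
  = -11.163 / 66.9728 ≈ -0.167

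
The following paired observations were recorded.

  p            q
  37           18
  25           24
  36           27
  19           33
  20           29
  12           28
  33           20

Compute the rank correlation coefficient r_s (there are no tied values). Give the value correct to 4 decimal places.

-0.7857

Rank p: 7, 4, 6, 2, 3, 1, 5
Rank q: 1, 3, 4, 7, 6, 5, 2
d = rank(p) − rank(q): 6, 1, 2, -5, -3, -4, 3; Σd² = 100
ρ = 1 − 6Σd² / [n(n²−1)] = 1 − 6×100 / (7×48) = 1 − 600/336 ≈ -0.7857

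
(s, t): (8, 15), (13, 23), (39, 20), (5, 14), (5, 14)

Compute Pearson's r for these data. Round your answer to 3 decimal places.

0.575

n = 5, Σs = 70, Σt = 86, Σs² = 1804, Σt² = 1546, Σst = 1339
nΣst − ΣsΣt = 6695 − 6020 = 675
nΣs² − (Σs)² = 9020 − 4900 = 4120; nΣt² − (Σt)² = 7730 − 7396 = 334
r = 675 / √(4120 × 334) = 675 / 1173.0644 ≈ 0.575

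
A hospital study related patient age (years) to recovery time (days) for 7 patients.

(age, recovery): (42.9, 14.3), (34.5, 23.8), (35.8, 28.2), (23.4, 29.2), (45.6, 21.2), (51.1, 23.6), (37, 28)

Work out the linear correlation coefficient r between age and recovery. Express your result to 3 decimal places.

-0.581

n = 7, Σx = 270.3, Σy = 168.3, Σx² = 10919.43, Σy² = 4209.21, Σxy = 6336.09
nΣxy − ΣxΣy = 44352.63 − 45491.49 = -1138.86
nΣx² − (Σx)² = 76436.01 − 73062.09 = 3373.92; nΣy² − (Σy)² = 29464.47 − 28324.89 = 1139.58
r = -1138.86 / √(3373.92 × 1139.58) = -1138.86 / 1960.8294 ≈ -0.581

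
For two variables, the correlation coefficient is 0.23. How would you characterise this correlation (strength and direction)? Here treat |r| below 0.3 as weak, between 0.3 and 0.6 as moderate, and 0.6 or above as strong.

weak positive

r = 0.23 > 0 so the relationship is positive.
|r| = 0.23, which falls in the weak range.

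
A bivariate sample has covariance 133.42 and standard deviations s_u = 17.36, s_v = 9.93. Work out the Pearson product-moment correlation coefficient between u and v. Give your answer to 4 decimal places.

0.7740

r = Cov(u,v) / (s_u · s_v) = 133.42 / (17.36 × 9.93)
  = 133.42 / 172.3848 ≈ 0.7740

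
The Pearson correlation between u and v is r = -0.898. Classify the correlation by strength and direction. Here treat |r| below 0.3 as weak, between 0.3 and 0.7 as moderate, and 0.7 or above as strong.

strong negative

r = -0.898 < 0 so the relationship is negative.
|r| = 0.898, which falls in the strong range.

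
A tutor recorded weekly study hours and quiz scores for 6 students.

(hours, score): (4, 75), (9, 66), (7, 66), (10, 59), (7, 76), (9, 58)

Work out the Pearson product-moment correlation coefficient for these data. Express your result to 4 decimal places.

n = 6, Σx = 46, Σy = 400, Σx² = 376, Σy² = 26958, Σxy = 3000
nΣxy − ΣxΣy = 18000 − 18400 = -400
nΣx² − (Σx)² = 2256 − 2116 = 140; nΣy² − (Σy)² = 161748 − 160000 = 1748
r = -400 / √(140 × 1748) = -400 / 494.6918 ≈ -0.8086

-0.8086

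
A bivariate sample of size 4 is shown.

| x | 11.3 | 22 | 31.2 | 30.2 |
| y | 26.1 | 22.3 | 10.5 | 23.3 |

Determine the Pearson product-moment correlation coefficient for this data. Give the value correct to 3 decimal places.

-0.678

n = 4, Σx = 94.7, Σy = 82.2, Σx² = 2497.17, Σy² = 1831.64, Σxy = 1816.79
nΣxy − ΣxΣy = 7267.16 − 7784.34 = -517.18
nΣx² − (Σx)² = 9988.68 − 8968.09 = 1020.59; nΣy² − (Σy)² = 7326.56 − 6756.84 = 569.72
r = -517.18 / √(1020.59 × 569.72) = -517.18 / 762.5290 ≈ -0.678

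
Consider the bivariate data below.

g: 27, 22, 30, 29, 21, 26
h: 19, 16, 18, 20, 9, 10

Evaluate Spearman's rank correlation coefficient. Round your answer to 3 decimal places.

0.771

Rank g: 4, 2, 6, 5, 1, 3
Rank h: 5, 3, 4, 6, 1, 2
d = rank(g) − rank(h): -1, -1, 2, -1, 0, 1; Σd² = 8
ρ = 1 − 6Σd² / [n(n²−1)] = 1 − 6×8 / (6×35) = 1 − 48/210 ≈ 0.771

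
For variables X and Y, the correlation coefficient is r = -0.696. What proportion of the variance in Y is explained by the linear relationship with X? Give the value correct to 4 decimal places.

r² = (-0.696)² = 0.4844

0.4844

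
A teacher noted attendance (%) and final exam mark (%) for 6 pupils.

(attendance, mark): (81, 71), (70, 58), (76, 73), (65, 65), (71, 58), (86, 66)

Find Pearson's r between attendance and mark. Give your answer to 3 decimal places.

n = 6, Σx = 449, Σy = 391, Σx² = 33899, Σy² = 25679, Σxy = 29378
nΣxy − ΣxΣy = 176268 − 175559 = 709
nΣx² − (Σx)² = 203394 − 201601 = 1793; nΣy² − (Σy)² = 154074 − 152881 = 1193
r = 709 / √(1793 × 1193) = 709 / 1462.5488 ≈ 0.485

0.485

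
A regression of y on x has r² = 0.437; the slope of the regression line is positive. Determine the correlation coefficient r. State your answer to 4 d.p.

0.6611

|r| = √0.437 = 0.6611
The association is positive, so r = 0.6611.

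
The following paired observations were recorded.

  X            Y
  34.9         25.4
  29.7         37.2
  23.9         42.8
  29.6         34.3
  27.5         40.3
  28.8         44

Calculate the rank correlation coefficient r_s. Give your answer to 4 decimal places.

Rank X: 6, 5, 1, 4, 2, 3
Rank Y: 1, 3, 5, 2, 4, 6
d = rank(X) − rank(Y): 5, 2, -4, 2, -2, -3; Σd² = 62
ρ = 1 − 6Σd² / [n(n²−1)] = 1 − 6×62 / (6×35) = 1 − 372/210 ≈ -0.7714

-0.7714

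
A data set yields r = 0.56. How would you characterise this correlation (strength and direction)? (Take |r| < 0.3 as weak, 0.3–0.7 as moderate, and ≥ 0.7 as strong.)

moderate positive

r = 0.56 > 0 so the relationship is positive.
|r| = 0.56, which falls in the moderate range.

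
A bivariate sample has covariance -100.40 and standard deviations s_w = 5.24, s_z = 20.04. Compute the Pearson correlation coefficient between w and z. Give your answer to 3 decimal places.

r = Cov(w,z) / (s_w · s_z) = -100.40 / (5.24 × 20.04)
  = -100.40 / 105.0096 ≈ -0.956

-0.956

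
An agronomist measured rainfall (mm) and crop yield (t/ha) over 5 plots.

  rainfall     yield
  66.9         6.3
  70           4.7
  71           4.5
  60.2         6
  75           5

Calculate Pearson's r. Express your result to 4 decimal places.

-0.6907

n = 5, Σx = 343.1, Σy = 26.5, Σx² = 23665.65, Σy² = 143.03, Σxy = 1806.17
nΣxy − ΣxΣy = 9030.85 − 9092.15 = -61.3
nΣx² − (Σx)² = 118328.25 − 117717.61 = 610.64; nΣy² − (Σy)² = 715.15 − 702.25 = 12.9
r = -61.3 / √(610.64 × 12.9) = -61.3 / 88.7539 ≈ -0.6907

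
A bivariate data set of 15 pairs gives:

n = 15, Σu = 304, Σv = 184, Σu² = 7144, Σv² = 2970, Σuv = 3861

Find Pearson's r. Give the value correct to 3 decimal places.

r = (nΣuv − ΣuΣv) / √[(nΣu² − (Σu)²)(nΣv² − (Σv)²)]
Numerator: 15×3861 − 304×184 = 1979
Denominator: √[(107160 − 92416)(44550 − 33856)] = √[14744 × 10694] = 12556.7646
r = 1979 / 12556.7646 ≈ 0.158

0.158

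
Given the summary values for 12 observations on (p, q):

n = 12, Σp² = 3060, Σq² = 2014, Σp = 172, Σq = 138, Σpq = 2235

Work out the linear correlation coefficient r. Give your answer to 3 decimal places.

r = (nΣpq − ΣpΣq) / √[(nΣp² − (Σp)²)(nΣq² − (Σq)²)]
Numerator: 12×2235 − 172×138 = 3084
Denominator: √[(36720 − 29584)(24168 − 19044)] = √[7136 × 5124] = 6046.8888
r = 3084 / 6046.8888 ≈ 0.510

0.510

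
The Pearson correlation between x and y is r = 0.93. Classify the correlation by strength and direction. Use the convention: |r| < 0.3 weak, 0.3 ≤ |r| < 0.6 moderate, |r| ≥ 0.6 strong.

r = 0.93 > 0 so the relationship is positive.
|r| = 0.93, which falls in the strong range.

strong positive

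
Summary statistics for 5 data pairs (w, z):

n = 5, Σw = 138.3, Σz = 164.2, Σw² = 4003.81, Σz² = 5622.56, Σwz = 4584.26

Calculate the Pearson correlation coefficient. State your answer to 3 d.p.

0.210

r = (nΣwz − ΣwΣz) / √[(nΣw² − (Σw)²)(nΣz² − (Σz)²)]
Numerator: 5×4584.26 − 138.3×164.2 = 212.44
Denominator: √[(20019.05 − 19126.89)(28112.8 − 26961.64)] = √[892.16 × 1151.16] = 1013.4194
r = 212.44 / 1013.4194 ≈ 0.210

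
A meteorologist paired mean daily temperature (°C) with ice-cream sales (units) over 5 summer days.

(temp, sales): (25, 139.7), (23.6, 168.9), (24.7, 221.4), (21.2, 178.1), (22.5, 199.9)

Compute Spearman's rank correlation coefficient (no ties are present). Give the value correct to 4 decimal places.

Rank temp: 5, 3, 4, 1, 2
Rank sales: 1, 2, 5, 3, 4
d = rank(temp) − rank(sales): 4, 1, -1, -2, -2; Σd² = 26
ρ = 1 − 6Σd² / [n(n²−1)] = 1 − 6×26 / (5×24) = 1 − 156/120 ≈ -0.3000

-0.3000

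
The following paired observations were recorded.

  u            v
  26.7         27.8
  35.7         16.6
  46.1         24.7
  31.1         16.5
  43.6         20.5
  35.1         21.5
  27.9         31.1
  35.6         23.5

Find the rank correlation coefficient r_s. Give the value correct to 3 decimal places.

-0.333

Rank u: 1, 6, 8, 3, 7, 4, 2, 5
Rank v: 7, 2, 6, 1, 3, 4, 8, 5
d = rank(u) − rank(v): -6, 4, 2, 2, 4, 0, -6, 0; Σd² = 112
ρ = 1 − 6Σd² / [n(n²−1)] = 1 − 6×112 / (8×63) = 1 − 672/504 ≈ -0.333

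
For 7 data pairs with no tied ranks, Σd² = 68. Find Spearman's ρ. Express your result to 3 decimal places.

-0.214

ρ = 1 − 6Σd² / [n(n²−1)] = 1 − 6×68 / (7×48)
  = 1 − 408/336 = 1 − 1.2143 ≈ -0.214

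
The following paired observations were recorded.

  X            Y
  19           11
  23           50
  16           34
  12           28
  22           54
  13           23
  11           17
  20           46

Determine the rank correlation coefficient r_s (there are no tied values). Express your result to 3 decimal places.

Rank X: 5, 8, 4, 2, 7, 3, 1, 6
Rank Y: 1, 7, 5, 4, 8, 3, 2, 6
d = rank(X) − rank(Y): 4, 1, -1, -2, -1, 0, -1, 0; Σd² = 24
ρ = 1 − 6Σd² / [n(n²−1)] = 1 − 6×24 / (8×63) = 1 − 144/504 ≈ 0.714

0.714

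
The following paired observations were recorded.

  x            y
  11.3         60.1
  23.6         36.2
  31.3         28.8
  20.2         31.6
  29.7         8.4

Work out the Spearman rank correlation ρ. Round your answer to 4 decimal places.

-0.8000

Rank x: 1, 3, 5, 2, 4
Rank y: 5, 4, 2, 3, 1
d = rank(x) − rank(y): -4, -1, 3, -1, 3; Σd² = 36
ρ = 1 − 6Σd² / [n(n²−1)] = 1 − 6×36 / (5×24) = 1 − 216/120 ≈ -0.8000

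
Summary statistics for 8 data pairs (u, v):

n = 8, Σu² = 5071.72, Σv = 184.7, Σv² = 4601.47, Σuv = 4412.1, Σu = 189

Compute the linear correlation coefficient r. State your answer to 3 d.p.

0.107

r = (nΣuv − ΣuΣv) / √[(nΣu² − (Σu)²)(nΣv² − (Σv)²)]
Numerator: 8×4412.1 − 189×184.7 = 388.5
Denominator: √[(40573.76 − 35721)(36811.76 − 34114.09)] = √[4852.76 × 2697.67] = 3618.1687
r = 388.5 / 3618.1687 ≈ 0.107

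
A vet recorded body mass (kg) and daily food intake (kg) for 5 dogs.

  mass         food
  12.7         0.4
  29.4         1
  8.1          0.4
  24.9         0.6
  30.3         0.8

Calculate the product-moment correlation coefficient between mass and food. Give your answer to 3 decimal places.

n = 5, Σx = 105.4, Σy = 3.2, Σx² = 2629.36, Σy² = 2.32, Σxy = 76.9
nΣxy − ΣxΣy = 384.5 − 337.28 = 47.22
nΣx² − (Σx)² = 13146.8 − 11109.16 = 2037.64; nΣy² − (Σy)² = 11.6 − 10.24 = 1.36
r = 47.22 / √(2037.64 × 1.36) = 47.22 / 52.6421 ≈ 0.897

0.897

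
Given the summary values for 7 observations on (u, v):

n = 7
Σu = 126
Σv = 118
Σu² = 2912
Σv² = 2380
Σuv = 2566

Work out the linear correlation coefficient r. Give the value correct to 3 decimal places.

r = (nΣuv − ΣuΣv) / √[(nΣu² − (Σu)²)(nΣv² − (Σv)²)]
Numerator: 7×2566 − 126×118 = 3094
Denominator: √[(20384 − 15876)(16660 − 13924)] = √[4508 × 2736] = 3511.9636
r = 3094 / 3511.9636 ≈ 0.881

0.881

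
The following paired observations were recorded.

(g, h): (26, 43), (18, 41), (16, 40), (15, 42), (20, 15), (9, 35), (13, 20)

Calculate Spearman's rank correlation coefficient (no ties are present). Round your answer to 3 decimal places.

Rank g: 7, 5, 4, 3, 6, 1, 2
Rank h: 7, 5, 4, 6, 1, 3, 2
d = rank(g) − rank(h): 0, 0, 0, -3, 5, -2, 0; Σd² = 38
ρ = 1 − 6Σd² / [n(n²−1)] = 1 − 6×38 / (7×48) = 1 − 228/336 ≈ 0.321

0.321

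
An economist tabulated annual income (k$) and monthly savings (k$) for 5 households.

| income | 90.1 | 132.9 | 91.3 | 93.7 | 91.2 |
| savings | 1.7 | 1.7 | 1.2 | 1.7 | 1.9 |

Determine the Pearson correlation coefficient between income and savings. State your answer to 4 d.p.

n = 5, Σx = 499.2, Σy = 8.2, Σx² = 51213.24, Σy² = 13.72, Σxy = 821.23
nΣxy − ΣxΣy = 4106.15 − 4093.44 = 12.71
nΣx² − (Σx)² = 256066.2 − 249200.64 = 6865.56; nΣy² − (Σy)² = 68.6 − 67.24 = 1.36
r = 12.71 / √(6865.56 × 1.36) = 12.71 / 96.6290 ≈ 0.1315

0.1315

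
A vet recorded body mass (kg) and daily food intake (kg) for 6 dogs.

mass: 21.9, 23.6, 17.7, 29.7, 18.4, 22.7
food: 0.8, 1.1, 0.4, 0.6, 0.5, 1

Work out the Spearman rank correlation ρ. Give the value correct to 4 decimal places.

Rank mass: 3, 5, 1, 6, 2, 4
Rank food: 4, 6, 1, 3, 2, 5
d = rank(mass) − rank(food): -1, -1, 0, 3, 0, -1; Σd² = 12
ρ = 1 − 6Σd² / [n(n²−1)] = 1 − 6×12 / (6×35) = 1 − 72/210 ≈ 0.6571

0.6571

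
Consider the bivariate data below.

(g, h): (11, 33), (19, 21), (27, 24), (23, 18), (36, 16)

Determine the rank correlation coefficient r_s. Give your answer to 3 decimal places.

Rank g: 1, 2, 4, 3, 5
Rank h: 5, 3, 4, 2, 1
d = rank(g) − rank(h): -4, -1, 0, 1, 4; Σd² = 34
ρ = 1 − 6Σd² / [n(n²−1)] = 1 − 6×34 / (5×24) = 1 − 204/120 ≈ -0.700

-0.700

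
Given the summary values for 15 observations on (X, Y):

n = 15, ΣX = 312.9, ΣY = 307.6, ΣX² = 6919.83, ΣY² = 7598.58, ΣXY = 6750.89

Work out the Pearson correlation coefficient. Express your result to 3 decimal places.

0.470

r = (nΣXY − ΣXΣY) / √[(nΣX² − (ΣX)²)(nΣY² − (ΣY)²)]
Numerator: 15×6750.89 − 312.9×307.6 = 5015.31
Denominator: √[(103797.45 − 97906.41)(113978.7 − 94617.76)] = √[5891.04 × 19360.94] = 10679.7037
r = 5015.31 / 10679.7037 ≈ 0.470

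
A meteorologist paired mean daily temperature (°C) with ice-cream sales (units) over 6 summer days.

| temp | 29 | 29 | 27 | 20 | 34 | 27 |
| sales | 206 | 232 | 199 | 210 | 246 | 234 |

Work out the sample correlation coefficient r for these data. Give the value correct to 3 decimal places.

n = 6, Σx = 166, Σy = 1327, Σx² = 4696, Σy² = 295233, Σxy = 36957
nΣxy − ΣxΣy = 221742 − 220282 = 1460
nΣx² − (Σx)² = 28176 − 27556 = 620; nΣy² − (Σy)² = 1771398 − 1760929 = 10469
r = 1460 / √(620 × 10469) = 1460 / 2547.7009 ≈ 0.573

0.573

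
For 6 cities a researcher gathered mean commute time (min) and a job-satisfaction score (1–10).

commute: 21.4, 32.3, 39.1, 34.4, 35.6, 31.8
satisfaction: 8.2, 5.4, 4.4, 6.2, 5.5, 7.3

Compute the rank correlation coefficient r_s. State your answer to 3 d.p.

-0.829

Rank commute: 1, 3, 6, 4, 5, 2
Rank satisfaction: 6, 2, 1, 4, 3, 5
d = rank(commute) − rank(satisfaction): -5, 1, 5, 0, 2, -3; Σd² = 64
ρ = 1 − 6Σd² / [n(n²−1)] = 1 − 6×64 / (6×35) = 1 − 384/210 ≈ -0.829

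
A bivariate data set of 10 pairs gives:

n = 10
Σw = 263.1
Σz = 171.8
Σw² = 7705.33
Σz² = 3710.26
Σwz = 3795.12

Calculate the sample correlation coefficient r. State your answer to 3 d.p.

r = (nΣwz − ΣwΣz) / √[(nΣw² − (Σw)²)(nΣz² − (Σz)²)]
Numerator: 10×3795.12 − 263.1×171.8 = -7249.38
Denominator: √[(77053.3 − 69221.61)(37102.6 − 29515.24)] = √[7831.69 × 7587.36] = 7708.5570
r = -7249.38 / 7708.5570 ≈ -0.940

-0.940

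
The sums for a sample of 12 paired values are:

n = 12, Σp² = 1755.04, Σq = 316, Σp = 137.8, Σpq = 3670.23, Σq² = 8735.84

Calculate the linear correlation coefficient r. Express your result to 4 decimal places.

r = (nΣpq − ΣpΣq) / √[(nΣp² − (Σp)²)(nΣq² − (Σq)²)]
Numerator: 12×3670.23 − 137.8×316 = 497.96
Denominator: √[(21060.48 − 18988.84)(104830.08 − 99856)] = √[2071.64 × 4974.08] = 3210.0628
r = 497.96 / 3210.0628 ≈ 0.1551

0.1551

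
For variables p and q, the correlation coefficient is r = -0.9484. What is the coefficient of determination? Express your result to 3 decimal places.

r² = (-0.9484)² = 0.899

0.899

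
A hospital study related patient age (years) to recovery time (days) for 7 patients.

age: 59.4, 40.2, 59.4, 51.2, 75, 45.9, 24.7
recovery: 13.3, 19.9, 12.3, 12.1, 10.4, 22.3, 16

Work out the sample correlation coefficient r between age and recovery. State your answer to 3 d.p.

-0.618

n = 7, Σx = 355.8, Σy = 106.3, Σx² = 19636.1, Σy² = 1732.05, Σxy = 5138.91
nΣxy − ΣxΣy = 35972.37 − 37821.54 = -1849.17
nΣx² − (Σx)² = 137452.7 − 126593.64 = 10859.06; nΣy² − (Σy)² = 12124.35 − 11299.69 = 824.66
r = -1849.17 / √(10859.06 × 824.66) = -1849.17 / 2992.4960 ≈ -0.618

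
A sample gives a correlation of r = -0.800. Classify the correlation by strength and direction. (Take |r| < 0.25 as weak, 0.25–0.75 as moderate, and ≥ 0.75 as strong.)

strong negative

r = -0.800 < 0 so the relationship is negative.
|r| = 0.800, which falls in the strong range.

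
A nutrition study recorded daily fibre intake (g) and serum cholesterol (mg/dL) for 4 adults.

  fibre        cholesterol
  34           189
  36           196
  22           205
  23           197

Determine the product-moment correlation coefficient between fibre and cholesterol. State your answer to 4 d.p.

n = 4, Σx = 115, Σy = 787, Σx² = 3465, Σy² = 154971, Σxy = 22523
nΣxy − ΣxΣy = 90092 − 90505 = -413
nΣx² − (Σx)² = 13860 − 13225 = 635; nΣy² − (Σy)² = 619884 − 619369 = 515
r = -413 / √(635 × 515) = -413 / 571.8610 ≈ -0.7222

-0.7222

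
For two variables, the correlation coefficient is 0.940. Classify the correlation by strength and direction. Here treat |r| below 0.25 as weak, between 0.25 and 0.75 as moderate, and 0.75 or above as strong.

strong positive

r = 0.940 > 0 so the relationship is positive.
|r| = 0.940, which falls in the strong range.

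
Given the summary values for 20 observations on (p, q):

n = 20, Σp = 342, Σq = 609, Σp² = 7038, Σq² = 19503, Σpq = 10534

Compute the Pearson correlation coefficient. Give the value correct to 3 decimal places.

0.112

r = (nΣpq − ΣpΣq) / √[(nΣp² − (Σp)²)(nΣq² − (Σq)²)]
Numerator: 20×10534 − 342×609 = 2402
Denominator: √[(140760 − 116964)(390060 − 370881)] = √[23796 × 19179] = 21363.1338
r = 2402 / 21363.1338 ≈ 0.112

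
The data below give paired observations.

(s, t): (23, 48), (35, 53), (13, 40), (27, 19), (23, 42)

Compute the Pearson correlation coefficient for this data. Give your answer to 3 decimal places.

n = 5, Σs = 121, Σt = 202, Σs² = 3181, Σt² = 8838, Σst = 4958
nΣst − ΣsΣt = 24790 − 24442 = 348
nΣs² − (Σs)² = 15905 − 14641 = 1264; nΣt² − (Σt)² = 44190 − 40804 = 3386
r = 348 / √(1264 × 3386) = 348 / 2068.7929 ≈ 0.168

0.168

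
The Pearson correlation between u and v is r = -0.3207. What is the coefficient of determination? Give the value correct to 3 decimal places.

0.103

r² = (-0.3207)² = 0.103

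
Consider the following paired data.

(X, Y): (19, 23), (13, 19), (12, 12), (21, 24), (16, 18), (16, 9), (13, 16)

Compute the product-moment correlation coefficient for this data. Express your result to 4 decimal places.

n = 7, ΣX = 110, ΣY = 121, ΣX² = 1796, ΣY² = 2271, ΣXY = 1972
nΣXY − ΣXΣY = 13804 − 13310 = 494
nΣX² − (ΣX)² = 12572 − 12100 = 472; nΣY² − (ΣY)² = 15897 − 14641 = 1256
r = 494 / √(472 × 1256) = 494 / 769.9558 ≈ 0.6416

0.6416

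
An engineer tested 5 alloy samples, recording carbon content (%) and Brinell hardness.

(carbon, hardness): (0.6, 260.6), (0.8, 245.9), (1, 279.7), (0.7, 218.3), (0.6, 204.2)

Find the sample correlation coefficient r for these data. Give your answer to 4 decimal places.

0.6651

n = 5, Σx = 3.7, Σy = 1208.7, Σx² = 2.85, Σy² = 295963.79, Σxy = 908.11
nΣxy − ΣxΣy = 4540.55 − 4472.19 = 68.36
nΣx² − (Σx)² = 14.25 − 13.69 = 0.56; nΣy² − (Σy)² = 1479818.95 − 1460955.69 = 18863.26
r = 68.36 / √(0.56 × 18863.26) = 68.36 / 102.7785 ≈ 0.6651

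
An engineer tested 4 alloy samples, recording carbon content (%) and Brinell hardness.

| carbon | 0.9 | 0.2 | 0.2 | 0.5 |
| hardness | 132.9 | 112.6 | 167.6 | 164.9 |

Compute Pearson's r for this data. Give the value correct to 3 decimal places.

n = 4, Σx = 1.8, Σy = 578, Σx² = 1.14, Σy² = 85622.94, Σxy = 258.1
nΣxy − ΣxΣy = 1032.4 − 1040.4 = -8
nΣx² − (Σx)² = 4.56 − 3.24 = 1.32; nΣy² − (Σy)² = 342491.76 − 334084 = 8407.76
r = -8 / √(1.32 × 8407.76) = -8 / 105.3482 ≈ -0.076

-0.076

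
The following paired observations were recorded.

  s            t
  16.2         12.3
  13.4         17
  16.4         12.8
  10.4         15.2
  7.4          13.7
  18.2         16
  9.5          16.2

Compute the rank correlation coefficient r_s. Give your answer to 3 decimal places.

Rank s: 5, 4, 6, 3, 1, 7, 2
Rank t: 1, 7, 2, 4, 3, 5, 6
d = rank(s) − rank(t): 4, -3, 4, -1, -2, 2, -4; Σd² = 66
ρ = 1 − 6Σd² / [n(n²−1)] = 1 − 6×66 / (7×48) = 1 − 396/336 ≈ -0.179

-0.179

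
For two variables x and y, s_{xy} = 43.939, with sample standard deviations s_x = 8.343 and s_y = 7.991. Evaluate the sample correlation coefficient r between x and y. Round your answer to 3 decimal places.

r = Cov(x,y) / (s_x · s_y) = 43.939 / (8.343 × 7.991)
  = 43.939 / 66.6689 ≈ 0.659

0.659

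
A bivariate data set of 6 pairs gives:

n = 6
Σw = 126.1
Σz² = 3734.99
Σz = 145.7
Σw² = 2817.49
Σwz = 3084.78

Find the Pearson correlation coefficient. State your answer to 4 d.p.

0.1248

r = (nΣwz − ΣwΣz) / √[(nΣw² − (Σw)²)(nΣz² − (Σz)²)]
Numerator: 6×3084.78 − 126.1×145.7 = 135.91
Denominator: √[(16904.94 − 15901.21)(22409.94 − 21228.49)] = √[1003.73 × 1181.45] = 1088.9705
r = 135.91 / 1088.9705 ≈ 0.1248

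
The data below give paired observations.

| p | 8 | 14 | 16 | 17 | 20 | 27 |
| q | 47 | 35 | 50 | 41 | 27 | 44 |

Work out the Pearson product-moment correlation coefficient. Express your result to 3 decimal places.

n = 6, Σp = 102, Σq = 244, Σp² = 1934, Σq² = 10280, Σpq = 4091
nΣpq − ΣpΣq = 24546 − 24888 = -342
nΣp² − (Σp)² = 11604 − 10404 = 1200; nΣq² − (Σq)² = 61680 − 59536 = 2144
r = -342 / √(1200 × 2144) = -342 / 1603.9950 ≈ -0.213

-0.213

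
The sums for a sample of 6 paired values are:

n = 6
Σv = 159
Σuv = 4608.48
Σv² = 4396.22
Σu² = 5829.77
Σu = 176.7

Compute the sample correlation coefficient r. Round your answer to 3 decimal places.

-0.219

r = (nΣuv − ΣuΣv) / √[(nΣu² − (Σu)²)(nΣv² − (Σv)²)]
Numerator: 6×4608.48 − 176.7×159 = -444.42
Denominator: √[(34978.62 − 31222.89)(26377.32 − 25281)] = √[3755.73 × 1096.32] = 2029.1579
r = -444.42 / 2029.1579 ≈ -0.219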